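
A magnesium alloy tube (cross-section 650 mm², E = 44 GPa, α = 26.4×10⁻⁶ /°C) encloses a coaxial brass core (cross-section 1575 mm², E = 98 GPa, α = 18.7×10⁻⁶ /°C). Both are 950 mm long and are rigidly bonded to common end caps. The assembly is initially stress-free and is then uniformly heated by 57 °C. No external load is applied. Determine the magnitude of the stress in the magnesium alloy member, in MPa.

σ ≈ 16.3 MPa (compressive)

Equilibrium of a rigid end plate with no external load gives equal and opposite internal forces ±P in the two members. Since α_{magnesium alloy} > α_{brass}, heating drives the magnesium alloy into compression and the brass into tension.
Compatibility of the two members (thermal + elastic change equal): (α₁ − α₂)ΔT = P·[1/(A₁E₁) + 1/(A₂E₂)].
|α₁ − α₂|·ΔT = 7.7×10⁻⁶ × 57 = 0.0004389.
1/(A₁E₁) + 1/(A₂E₂) = 1/(650×44×10³) + 1/(1575×98×10³) = 4.144×10⁻⁸ N⁻¹.
So P = 0.0004389 / 4.144×10⁻⁸ = 10.59 kN.
σ_{magnesium alloy} = P/A₁ = 10590/650 = 16.29 MPa, compressive.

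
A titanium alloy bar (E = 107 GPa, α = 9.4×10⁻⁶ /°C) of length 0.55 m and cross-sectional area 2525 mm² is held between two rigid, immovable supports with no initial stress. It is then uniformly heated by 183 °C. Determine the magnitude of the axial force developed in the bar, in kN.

P ≈ 465 kN (compressive)

The ends cannot move, so σ = EαΔT = 107×10³ × 9.4×10⁻⁶ × 183 = 184.1 MPa.
P = AEαΔT = 2525 × 107×10³ × 9.4×10⁻⁶ × 183 = 464.8 kN (compressive).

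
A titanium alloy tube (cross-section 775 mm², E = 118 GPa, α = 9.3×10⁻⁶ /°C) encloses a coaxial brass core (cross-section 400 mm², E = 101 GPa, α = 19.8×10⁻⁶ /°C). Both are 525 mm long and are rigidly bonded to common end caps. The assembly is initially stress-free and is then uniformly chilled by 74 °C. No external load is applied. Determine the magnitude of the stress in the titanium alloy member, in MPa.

Equilibrium of a rigid end plate with no external load gives equal and opposite internal forces ±P in the two members. Since α_{brass} > α_{titanium alloy}, cooling drives the brass into tension and the titanium alloy into compression.
Setting the final lengths equal and cancelling L: (α₁ − α₂)ΔT = P/(A₁E₁) + P/(A₂E₂).
|α₁ − α₂|·ΔT = 10.5×10⁻⁶ × 74 = 0.000777.
1/(A₁E₁) + 1/(A₂E₂) = 1/(775×118×10³) + 1/(400×101×10³) = 3.569×10⁻⁸ N⁻¹.
P = 0.000777 / 3.569×10⁻⁸ = 21770 N = 21.77 kN.
σ_{titanium alloy} = P/A₁ = 21770/775 = 28.09 MPa, compressive.

σ ≈ 28.1 MPa (compressive)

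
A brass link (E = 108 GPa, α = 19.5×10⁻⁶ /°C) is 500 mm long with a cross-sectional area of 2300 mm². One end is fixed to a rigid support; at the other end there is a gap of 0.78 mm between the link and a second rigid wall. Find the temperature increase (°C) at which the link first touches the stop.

Contact occurs when the free expansion equals the gap: αΔT L = 0.78 mm.
So ΔT = g/(αL) = 0.78/(19.5×10⁻⁶ × 500) = 80 °C.

ΔT ≈ 80 °C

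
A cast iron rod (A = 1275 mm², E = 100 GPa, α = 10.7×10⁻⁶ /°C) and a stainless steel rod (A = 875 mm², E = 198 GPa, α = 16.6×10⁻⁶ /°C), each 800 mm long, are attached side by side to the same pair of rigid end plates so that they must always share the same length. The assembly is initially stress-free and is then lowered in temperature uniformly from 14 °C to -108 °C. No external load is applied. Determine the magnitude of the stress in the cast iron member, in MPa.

Equilibrium of a rigid end plate with no external load gives equal and opposite internal forces ±P in the two members. Since α_{stainless steel} > α_{cast iron}, cooling drives the stainless steel into tension and the cast iron into compression.
Compatibility of the two members (thermal + elastic change equal): (α₁ − α₂)ΔT = P·[1/(A₁E₁) + 1/(A₂E₂)].
|α₁ − α₂|·ΔT = 5.9×10⁻⁶ × 122 = 0.0007198.
1/(A₁E₁) + 1/(A₂E₂) = 1/(1275×100×10³) + 1/(875×198×10³) = 1.362×10⁻⁸ N⁻¹.
So P = 0.0007198 / 1.362×10⁻⁸ = 52.87 kN.
σ_{cast iron} = P/A₁ = 52870/1275 = 41.46 MPa, compressive.

σ ≈ 41.5 MPa (compressive)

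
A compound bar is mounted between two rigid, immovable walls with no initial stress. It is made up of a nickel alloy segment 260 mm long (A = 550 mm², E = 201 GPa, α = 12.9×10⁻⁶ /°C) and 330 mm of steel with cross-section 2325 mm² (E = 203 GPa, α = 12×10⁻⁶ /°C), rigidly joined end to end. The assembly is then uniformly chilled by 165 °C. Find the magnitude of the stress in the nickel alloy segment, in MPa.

σ ≈ 719 MPa (tensile)

Free thermal contraction of the whole bar: Σ αᵢΔT Lᵢ = 12.9×10⁻⁶×165×260 + 12×10⁻⁶×165×330 = 1.207 mm.
Since the ends are fixed, an axial force P builds up, equal in every segment, with P · Σ Lᵢ/(AᵢEᵢ) = δ_free.
Σ Lᵢ/(AᵢEᵢ) = 260/(550×201×10³) + 330/(2325×203×10³) = 3.051×10⁻⁶ mm/N.
Hence P = δ_free / Σ(L/AE) = 1.207/3.051×10⁻⁶ = 395.5 kN (tensile).
σ_{nickel alloy} = P / A = 395500 / 550 = 719.2 MPa.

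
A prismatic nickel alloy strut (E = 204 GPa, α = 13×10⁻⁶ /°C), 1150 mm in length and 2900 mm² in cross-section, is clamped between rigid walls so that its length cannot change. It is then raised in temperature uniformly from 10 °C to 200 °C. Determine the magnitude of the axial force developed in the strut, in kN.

Full restraint means ε = 0, so the stress is σ = EαΔT = 204×10³ × 13×10⁻⁶ × 190 = 503.9 MPa.
P = AEαΔT = 2900 × 204×10³ × 13×10⁻⁶ × 190 = 1461 kN (compressive).

P ≈ 1460 kN (compressive)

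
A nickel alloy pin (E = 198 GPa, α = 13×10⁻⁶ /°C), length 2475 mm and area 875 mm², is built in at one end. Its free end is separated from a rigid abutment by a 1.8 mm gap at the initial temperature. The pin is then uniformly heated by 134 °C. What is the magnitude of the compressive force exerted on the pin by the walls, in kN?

If the wall were absent the pin would grow by αΔT L = 13×10⁻⁶ × 134 × 2475 = 4.311 mm.
This exceeds the 1.8 mm gap, so the wall pushes back. The portion of expansion that must be recovered elastically is δ_free − gap = 4.311 − 1.8 = 2.511 mm.
That suppressed elongation corresponds to σ = E·Δ/L = 198×10³ × 2.511/2475 = 200.9 MPa.
P = σA = 200.9 × 875 = 175.8 kN.

P ≈ 176 kN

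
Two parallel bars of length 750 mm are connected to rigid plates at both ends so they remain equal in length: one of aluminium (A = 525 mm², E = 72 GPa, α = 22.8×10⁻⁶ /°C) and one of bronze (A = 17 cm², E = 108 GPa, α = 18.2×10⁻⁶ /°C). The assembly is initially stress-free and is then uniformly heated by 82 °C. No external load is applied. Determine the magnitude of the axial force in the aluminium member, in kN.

P ≈ 11.8 kN (compressive in the aluminium)

Both members must finish at the same length. With the larger α, the aluminium tends to over-expand; the plates restrain it, putting the aluminium in compression and the bronze in tension. With no external load the two internal forces are equal and opposite, magnitude P.
Compatibility of the two members (thermal + elastic change equal): (α₁ − α₂)ΔT = P·[1/(A₁E₁) + 1/(A₂E₂)].
|α₁ − α₂|·ΔT = 4.6×10⁻⁶ × 82 = 0.0003772.
1/(A₁E₁) + 1/(A₂E₂) = 1/(525×72×10³) + 1/(1700×108×10³) = 3.19×10⁻⁸ N⁻¹.
P = 0.0003772 / 3.19×10⁻⁸ = 11820 N = 11.82 kN.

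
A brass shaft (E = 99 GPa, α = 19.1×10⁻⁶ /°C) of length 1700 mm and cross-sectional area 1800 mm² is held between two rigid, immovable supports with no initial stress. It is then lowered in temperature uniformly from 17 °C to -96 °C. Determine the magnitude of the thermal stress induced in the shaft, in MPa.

σ ≈ 214 MPa (tensile)

Because both ends are immovable the net strain is zero, and the suppressed thermal strain is αΔT = 19.1×10⁻⁶ × 113 = 2158.3×10⁻⁶.
The stress required to suppress this strain is σ = Eε = 99×10³ × 2158.3×10⁻⁶ = 213.7 MPa, tensile since the shaft is trying to contract.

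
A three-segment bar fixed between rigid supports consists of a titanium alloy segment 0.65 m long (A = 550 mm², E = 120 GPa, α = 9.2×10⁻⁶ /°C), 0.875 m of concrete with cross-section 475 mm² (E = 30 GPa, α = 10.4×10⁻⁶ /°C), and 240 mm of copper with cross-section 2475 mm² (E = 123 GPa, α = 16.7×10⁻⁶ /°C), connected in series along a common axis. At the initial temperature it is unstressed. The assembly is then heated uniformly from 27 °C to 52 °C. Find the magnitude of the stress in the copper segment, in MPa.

With the walls removed the bar would change length by δ_free = Σ αᵢΔT Lᵢ = 9.2×10⁻⁶×25×650 + 10.4×10⁻⁶×25×875 + 16.7×10⁻⁶×25×240 = 0.4772 mm.
The rigid supports impose zero overall length change; the single axial force P common to all segments must satisfy P Σ Lᵢ/(AᵢEᵢ) = δ_free.
Σ Lᵢ/(AᵢEᵢ) = 650/(550×120×10³) + 875/(475×30×10³) + 240/(2475×123×10³) = 7.204×10⁻⁵ mm/N.
Hence P = δ_free / Σ(L/AE) = 0.4772/7.204×10⁻⁵ = 6.624 kN (compressive).
σ_{copper} = P / A = 6624 / 2475 = 2.676 MPa.

σ ≈ 2.68 MPa (compressive)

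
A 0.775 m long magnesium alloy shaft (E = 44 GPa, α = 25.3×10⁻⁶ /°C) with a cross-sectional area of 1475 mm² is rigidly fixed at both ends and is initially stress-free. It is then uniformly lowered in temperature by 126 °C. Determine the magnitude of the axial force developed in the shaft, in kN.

With zero net strain, σ = E·αΔT = 44 GPa × 25.3×10⁻⁶ × 126 = 140.3 MPa.
P = AEαΔT = 1475 × 44×10³ × 25.3×10⁻⁶ × 126 = 206.9 kN (tensile).

P ≈ 207 kN (tensile)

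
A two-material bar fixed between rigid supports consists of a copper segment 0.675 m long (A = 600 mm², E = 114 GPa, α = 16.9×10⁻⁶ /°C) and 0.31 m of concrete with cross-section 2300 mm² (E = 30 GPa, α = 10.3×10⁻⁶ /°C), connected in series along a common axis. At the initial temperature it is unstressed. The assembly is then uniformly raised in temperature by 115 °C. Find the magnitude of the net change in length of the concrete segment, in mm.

With the walls removed the bar would change length by δ_free = Σ αᵢΔT Lᵢ = 16.9×10⁻⁶×115×675 + 10.3×10⁻⁶×115×310 = 1.679 mm.
The walls prevent any net length change, so an axial force P (same in every segment) develops. Compatibility: P · Σ Lᵢ/(AᵢEᵢ) = δ_free.
The series flexibility is Σ Lᵢ/(AᵢEᵢ) = 675/(600×114×10³) + 310/(2300×30×10³) = 1.436×10⁻⁵ mm/N.
P = 1.679 / 1.436×10⁻⁵ = 116900 N = 116.9 kN, compressive.
For the concrete segment, free thermal change = 10.3×10⁻⁶×115×310 = 0.3672 mm and elastic change from P = 116900×310/(2300×30×10³) = 0.5253 mm; these oppose, so the net change is 0.158 mm (segment shortens).

|ΔL| ≈ 0.158 mm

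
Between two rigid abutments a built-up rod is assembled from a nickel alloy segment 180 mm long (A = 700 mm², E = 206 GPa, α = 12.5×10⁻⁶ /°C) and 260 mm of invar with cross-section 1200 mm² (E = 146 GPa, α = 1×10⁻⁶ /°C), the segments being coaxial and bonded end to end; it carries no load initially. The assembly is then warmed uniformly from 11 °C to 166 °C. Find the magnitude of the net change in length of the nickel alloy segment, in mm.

|ΔL| ≈ 0.171 mm

With the walls removed the bar would change length by δ_free = Σ αᵢΔT Lᵢ = 12.5×10⁻⁶×155×180 + 1×10⁻⁶×155×260 = 0.389 mm.
Since the ends are fixed, an axial force P builds up, equal in every segment, with P · Σ Lᵢ/(AᵢEᵢ) = δ_free.
The series flexibility is Σ Lᵢ/(AᵢEᵢ) = 180/(700×206×10³) + 260/(1200×146×10³) = 2.732×10⁻⁶ mm/N.
So P = 0.389 / 2.732×10⁻⁶ = 142.4 kN, compressive.
For the nickel alloy segment, free thermal change = 12.5×10⁻⁶×155×180 = 0.3487 mm and elastic change from P = 142400×180/(700×206×10³) = 0.1777 mm; these oppose, so the net change is 0.171 mm (segment lengthens).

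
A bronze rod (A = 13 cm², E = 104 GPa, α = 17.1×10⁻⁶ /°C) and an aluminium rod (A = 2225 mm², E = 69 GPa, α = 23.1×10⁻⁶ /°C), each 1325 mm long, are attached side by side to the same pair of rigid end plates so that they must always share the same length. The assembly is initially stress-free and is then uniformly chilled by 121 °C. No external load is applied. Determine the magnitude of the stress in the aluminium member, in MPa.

σ ≈ 23.5 MPa (tensile)

Both members must finish at the same length. With the larger α, the aluminium tends to over-contract; the plates restrain it, putting the aluminium in tension and the bronze in compression. With no external load the two internal forces are equal and opposite, magnitude P.
Compatibility of the two members (thermal + elastic change equal): (α₁ − α₂)ΔT = P·[1/(A₁E₁) + 1/(A₂E₂)].
|α₁ − α₂|·ΔT = 6×10⁻⁶ × 121 = 0.000726.
1/(A₁E₁) + 1/(A₂E₂) = 1/(1300×104×10³) + 1/(2225×69×10³) = 1.391×10⁻⁸ N⁻¹.
P = 0.000726 / 1.391×10⁻⁸ = 52190 N = 52.19 kN.
σ_{aluminium} = P/A₂ = 52190/2225 = 23.46 MPa, tensile.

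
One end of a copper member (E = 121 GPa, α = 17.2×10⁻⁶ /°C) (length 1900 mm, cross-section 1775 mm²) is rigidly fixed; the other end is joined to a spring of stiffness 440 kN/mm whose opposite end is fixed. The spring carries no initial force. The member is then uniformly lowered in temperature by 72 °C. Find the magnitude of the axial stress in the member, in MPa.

σ ≈ 119 MPa (tensile)

If the spring were absent the member would shorten by αΔT L = 17.2×10⁻⁶ × 72 × 1900 = 2.353 mm.
With a force P in the spring, the elastic change of the member is PL/(AE) and that of the spring is P/k; compatibility requires their sum to equal δ_free.
P [ L/(AE) + 1/k ] = δ_free → P [ 1900/(1775×121×10³) + 1/(440×10³) ] = 2.353.
P = 2.353 / 1.112×10⁻⁵ = 211600 N.
σ = P/A = 211600/1775 = 119.2 MPa.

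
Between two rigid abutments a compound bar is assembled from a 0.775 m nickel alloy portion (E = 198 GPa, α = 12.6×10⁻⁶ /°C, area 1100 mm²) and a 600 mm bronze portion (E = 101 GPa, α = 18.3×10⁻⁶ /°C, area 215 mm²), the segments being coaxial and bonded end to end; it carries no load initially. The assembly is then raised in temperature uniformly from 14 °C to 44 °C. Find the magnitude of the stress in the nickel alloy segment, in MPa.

Free thermal expansion of the whole bar: Σ αᵢΔT Lᵢ = 12.6×10⁻⁶×30×775 + 18.3×10⁻⁶×30×600 = 0.6223 mm.
The walls prevent any net length change, so an axial force P (same in every segment) develops. Compatibility: P · Σ Lᵢ/(AᵢEᵢ) = δ_free.
Σ Lᵢ/(AᵢEᵢ) = 775/(1100×198×10³) + 600/(215×101×10³) = 3.119×10⁻⁵ mm/N.
So P = 0.6223 / 3.119×10⁻⁵ = 19.95 kN, compressive.
σ_{nickel alloy} = P / A = 19950 / 1100 = 18.14 MPa.

σ ≈ 18.1 MPa (compressive)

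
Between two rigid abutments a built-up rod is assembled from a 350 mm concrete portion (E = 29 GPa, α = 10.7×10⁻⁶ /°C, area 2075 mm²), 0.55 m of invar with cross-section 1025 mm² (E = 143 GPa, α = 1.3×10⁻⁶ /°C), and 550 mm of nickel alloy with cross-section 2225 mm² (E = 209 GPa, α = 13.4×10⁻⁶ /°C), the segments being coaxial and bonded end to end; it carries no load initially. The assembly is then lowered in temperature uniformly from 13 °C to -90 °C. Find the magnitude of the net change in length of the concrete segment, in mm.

With the walls removed the bar would change length by δ_free = Σ αᵢΔT Lᵢ = 10.7×10⁻⁶×103×350 + 1.3×10⁻⁶×103×550 + 13.4×10⁻⁶×103×550 = 1.218 mm.
Since the ends are fixed, an axial force P builds up, equal in every segment, with P · Σ Lᵢ/(AᵢEᵢ) = δ_free.
Σ Lᵢ/(AᵢEᵢ) = 350/(2075×29×10³) + 550/(1025×143×10³) + 550/(2225×209×10³) = 1.075×10⁻⁵ mm/N.
So P = 1.218 / 1.075×10⁻⁵ = 113.3 kN, tensile.
For the concrete segment, free thermal change = 10.7×10⁻⁶×103×350 = 0.3857 mm and elastic change from P = 113300×350/(2075×29×10³) = 0.6592 mm; these oppose, so the net change is 0.273 mm (segment lengthens).

|ΔL| ≈ 0.273 mm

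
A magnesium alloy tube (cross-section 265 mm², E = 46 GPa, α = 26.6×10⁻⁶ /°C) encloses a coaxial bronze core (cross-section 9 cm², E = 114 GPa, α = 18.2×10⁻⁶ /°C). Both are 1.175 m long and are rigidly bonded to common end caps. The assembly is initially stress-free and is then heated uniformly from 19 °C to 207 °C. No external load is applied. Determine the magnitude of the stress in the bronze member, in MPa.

σ ≈ 19.1 MPa (tensile)

Both members must finish at the same length. With the larger α, the magnesium alloy tends to over-expand; the plates restrain it, putting the magnesium alloy in compression and the bronze in tension. With no external load the two internal forces are equal and opposite, magnitude P.
Equating the net (thermal + elastic) strains gives |α₁ − α₂|·ΔT = P·[1/(A₁E₁) + 1/(A₂E₂)].
|α₁ − α₂|·ΔT = 8.4×10⁻⁶ × 188 = 0.001579.
1/(A₁E₁) + 1/(A₂E₂) = 1/(265×46×10³) + 1/(900×114×10³) = 9.178×10⁻⁸ N⁻¹.
P = 0.001579 / 9.178×10⁻⁸ = 17210 N = 17.21 kN.
σ_{bronze} = P/A₂ = 17210/900 = 19.12 MPa, tensile.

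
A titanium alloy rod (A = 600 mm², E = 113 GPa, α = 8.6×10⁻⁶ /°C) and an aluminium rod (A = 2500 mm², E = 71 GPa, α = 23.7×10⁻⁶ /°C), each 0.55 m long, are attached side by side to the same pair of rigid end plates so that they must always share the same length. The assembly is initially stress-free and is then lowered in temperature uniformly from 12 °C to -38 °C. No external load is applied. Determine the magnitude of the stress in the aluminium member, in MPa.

Both members must finish at the same length. With the larger α, the aluminium tends to over-contract; the plates restrain it, putting the aluminium in tension and the titanium alloy in compression. With no external load the two internal forces are equal and opposite, magnitude P.
Setting the final lengths equal and cancelling L: (α₁ − α₂)ΔT = P/(A₁E₁) + P/(A₂E₂).
|α₁ − α₂|·ΔT = 15.1×10⁻⁶ × 50 = 0.000755.
1/(A₁E₁) + 1/(A₂E₂) = 1/(600×113×10³) + 1/(2500×71×10³) = 2.038×10⁻⁸ N⁻¹.
P = 0.000755 / 2.038×10⁻⁸ = 37040 N = 37.04 kN.
σ_{aluminium} = P/A₂ = 37040/2500 = 14.82 MPa, tensile.

σ ≈ 14.8 MPa (tensile)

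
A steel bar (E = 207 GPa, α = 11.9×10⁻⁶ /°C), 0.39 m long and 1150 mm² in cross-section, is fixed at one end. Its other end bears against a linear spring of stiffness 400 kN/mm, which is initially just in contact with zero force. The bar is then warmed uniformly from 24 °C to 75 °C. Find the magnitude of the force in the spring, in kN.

Free thermal expansion: δ_free = αΔT L = 11.9×10⁻⁶ × 51 × 390 = 0.2367 mm.
Let P be the compressive force at the spring. The bar shortens elastically by PL/(AE) and the spring compresses by P/k; together these equal δ_free.
P [ L/(AE) + 1/k ] = δ_free → P [ 390/(1150×207×10³) + 1/(400×10³) ] = 0.2367.
P = 0.2367 / 4.138×10⁻⁶ = 57200 N.

P ≈ 57.2 kN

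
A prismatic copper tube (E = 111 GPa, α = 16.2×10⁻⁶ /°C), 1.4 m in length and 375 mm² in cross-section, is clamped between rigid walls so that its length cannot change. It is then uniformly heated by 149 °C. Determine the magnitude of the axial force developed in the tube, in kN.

Full restraint means ε = 0, so the stress is σ = EαΔT = 111×10³ × 16.2×10⁻⁶ × 149 = 267.9 MPa.
P = AEαΔT = 375 × 111×10³ × 16.2×10⁻⁶ × 149 = 100.5 kN (compressive).

P ≈ 100 kN (compressive)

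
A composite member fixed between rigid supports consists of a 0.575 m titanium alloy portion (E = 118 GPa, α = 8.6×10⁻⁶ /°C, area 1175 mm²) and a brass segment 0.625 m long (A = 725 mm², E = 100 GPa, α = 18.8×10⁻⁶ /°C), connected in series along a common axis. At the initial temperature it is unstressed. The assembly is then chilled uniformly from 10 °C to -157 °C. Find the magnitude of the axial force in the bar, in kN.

P ≈ 218 kN (tensile)

Free thermal contraction of the whole bar: Σ αᵢΔT Lᵢ = 8.6×10⁻⁶×167×575 + 18.8×10⁻⁶×167×625 = 2.788 mm.
The rigid supports impose zero overall length change; the single axial force P common to all segments must satisfy P Σ Lᵢ/(AᵢEᵢ) = δ_free.
Σ Lᵢ/(AᵢEᵢ) = 575/(1175×118×10³) + 625/(725×100×10³) = 1.277×10⁻⁵ mm/N.
P = 2.788 / 1.277×10⁻⁵ = 218400 N = 218.4 kN, tensile.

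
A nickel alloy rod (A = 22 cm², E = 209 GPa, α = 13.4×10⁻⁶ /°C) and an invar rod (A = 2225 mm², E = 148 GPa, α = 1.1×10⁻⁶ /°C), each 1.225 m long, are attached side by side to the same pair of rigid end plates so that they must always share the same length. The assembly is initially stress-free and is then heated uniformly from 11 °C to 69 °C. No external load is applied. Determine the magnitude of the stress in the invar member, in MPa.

Both members must finish at the same length. With the larger α, the nickel alloy tends to over-expand; the plates restrain it, putting the nickel alloy in compression and the invar in tension. With no external load the two internal forces are equal and opposite, magnitude P.
Compatibility of the two members (thermal + elastic change equal): (α₁ − α₂)ΔT = P·[1/(A₁E₁) + 1/(A₂E₂)].
|α₁ − α₂|·ΔT = 12.3×10⁻⁶ × 58 = 0.0007134.
1/(A₁E₁) + 1/(A₂E₂) = 1/(2200×209×10³) + 1/(2225×148×10³) = 5.212×10⁻⁹ N⁻¹.
P = 0.0007134 / 5.212×10⁻⁹ = 136900 N = 136.9 kN.
σ_{invar} = P/A₂ = 136900/2225 = 61.52 MPa, tensile.

σ ≈ 61.5 MPa (tensile)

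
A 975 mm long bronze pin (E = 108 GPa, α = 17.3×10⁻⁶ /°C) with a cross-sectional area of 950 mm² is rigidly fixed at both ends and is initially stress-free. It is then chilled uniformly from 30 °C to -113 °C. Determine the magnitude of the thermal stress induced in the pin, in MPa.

With length fixed, the mechanical strain must cancel the thermal strain αΔT = 17.3×10⁻⁶ × 143 = 2473.9×10⁻⁶.
Hence σ = E·αΔT = 108×10³ × 2473.9×10⁻⁶ = 267.2 MPa, tensile.

σ ≈ 267 MPa (tensile)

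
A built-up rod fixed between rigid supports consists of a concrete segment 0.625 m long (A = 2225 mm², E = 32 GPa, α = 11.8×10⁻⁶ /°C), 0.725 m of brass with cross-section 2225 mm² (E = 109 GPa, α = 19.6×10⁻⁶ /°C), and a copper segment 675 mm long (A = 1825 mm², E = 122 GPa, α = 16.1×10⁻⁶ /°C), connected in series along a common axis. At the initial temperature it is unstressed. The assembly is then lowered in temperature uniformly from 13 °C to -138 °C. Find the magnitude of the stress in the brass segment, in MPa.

σ ≈ 149 MPa (tensile)

With the walls removed the bar would change length by δ_free = Σ αᵢΔT Lᵢ = 11.8×10⁻⁶×151×625 + 19.6×10⁻⁶×151×725 + 16.1×10⁻⁶×151×675 = 4.9 mm.
The walls prevent any net length change, so an axial force P (same in every segment) develops. Compatibility: P · Σ Lᵢ/(AᵢEᵢ) = δ_free.
The series flexibility is Σ Lᵢ/(AᵢEᵢ) = 625/(2225×32×10³) + 725/(2225×109×10³) + 675/(1825×122×10³) = 1.48×10⁻⁵ mm/N.
So P = 4.9 / 1.48×10⁻⁵ = 331.1 kN, tensile.
σ_{brass} = P / A = 331100 / 2225 = 148.8 MPa.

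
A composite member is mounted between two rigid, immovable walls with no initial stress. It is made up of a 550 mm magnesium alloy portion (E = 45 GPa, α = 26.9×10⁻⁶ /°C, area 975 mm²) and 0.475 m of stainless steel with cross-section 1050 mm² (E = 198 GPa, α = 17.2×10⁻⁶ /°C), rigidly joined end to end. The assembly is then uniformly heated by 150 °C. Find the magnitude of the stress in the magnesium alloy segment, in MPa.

σ ≈ 238 MPa (compressive)

With the walls removed the bar would change length by δ_free = Σ αᵢΔT Lᵢ = 26.9×10⁻⁶×150×550 + 17.2×10⁻⁶×150×475 = 3.445 mm.
Since the ends are fixed, an axial force P builds up, equal in every segment, with P · Σ Lᵢ/(AᵢEᵢ) = δ_free.
The series flexibility is Σ Lᵢ/(AᵢEᵢ) = 550/(975×45×10³) + 475/(1050×198×10³) = 1.482×10⁻⁵ mm/N.
So P = 3.445 / 1.482×10⁻⁵ = 232.4 kN, compressive.
σ_{magnesium alloy} = P / A = 232400 / 975 = 238.4 MPa.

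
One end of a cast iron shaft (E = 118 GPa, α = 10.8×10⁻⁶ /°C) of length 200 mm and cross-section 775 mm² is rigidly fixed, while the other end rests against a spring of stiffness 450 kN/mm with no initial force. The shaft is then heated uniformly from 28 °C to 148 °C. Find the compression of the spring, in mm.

If the spring were absent the shaft would lengthen by αΔT L = 10.8×10⁻⁶ × 120 × 200 = 0.2592 mm.
With a force P in the spring, the elastic change of the shaft is PL/(AE) and that of the spring is P/k; compatibility requires their sum to equal δ_free.
P [ L/(AE) + 1/k ] = δ_free → P [ 200/(775×118×10³) + 1/(450×10³) ] = 0.2592.
P = 0.2592 / 4.409×10⁻⁶ = 58790 N.
Spring compression = P/k = 58790/(450×10³) = 0.1306 mm.

δ ≈ 0.131 mm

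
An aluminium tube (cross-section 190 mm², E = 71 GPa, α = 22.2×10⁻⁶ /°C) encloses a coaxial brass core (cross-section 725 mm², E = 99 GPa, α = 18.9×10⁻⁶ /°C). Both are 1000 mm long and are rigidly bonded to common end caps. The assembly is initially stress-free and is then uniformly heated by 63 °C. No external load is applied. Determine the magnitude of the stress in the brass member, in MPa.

Equilibrium of a rigid end plate with no external load gives equal and opposite internal forces ±P in the two members. Since α_{aluminium} > α_{brass}, heating drives the aluminium into compression and the brass into tension.
Compatibility of the two members (thermal + elastic change equal): (α₁ − α₂)ΔT = P·[1/(A₁E₁) + 1/(A₂E₂)].
|α₁ − α₂|·ΔT = 3.3×10⁻⁶ × 63 = 0.0002079.
1/(A₁E₁) + 1/(A₂E₂) = 1/(190×71×10³) + 1/(725×99×10³) = 8.806×10⁻⁸ N⁻¹.
So P = 0.0002079 / 8.806×10⁻⁸ = 2.361 kN.
σ_{brass} = P/A₂ = 2361/725 = 3.256 MPa, tensile.

σ ≈ 3.26 MPa (tensile)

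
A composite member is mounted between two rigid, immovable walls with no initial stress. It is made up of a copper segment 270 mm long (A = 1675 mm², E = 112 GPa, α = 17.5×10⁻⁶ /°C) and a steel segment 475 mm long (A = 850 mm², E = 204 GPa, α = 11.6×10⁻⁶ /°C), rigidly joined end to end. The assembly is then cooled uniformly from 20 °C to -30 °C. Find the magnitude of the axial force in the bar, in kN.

With the walls removed the bar would change length by δ_free = Σ αᵢΔT Lᵢ = 17.5×10⁻⁶×50×270 + 11.6×10⁻⁶×50×475 = 0.5118 mm.
The walls prevent any net length change, so an axial force P (same in every segment) develops. Compatibility: P · Σ Lᵢ/(AᵢEᵢ) = δ_free.
Σ Lᵢ/(AᵢEᵢ) = 270/(1675×112×10³) + 475/(850×204×10³) = 4.179×10⁻⁶ mm/N.
P = 0.5118 / 4.179×10⁻⁶ = 122500 N = 122.5 kN, tensile.

P ≈ 122 kN (tensile)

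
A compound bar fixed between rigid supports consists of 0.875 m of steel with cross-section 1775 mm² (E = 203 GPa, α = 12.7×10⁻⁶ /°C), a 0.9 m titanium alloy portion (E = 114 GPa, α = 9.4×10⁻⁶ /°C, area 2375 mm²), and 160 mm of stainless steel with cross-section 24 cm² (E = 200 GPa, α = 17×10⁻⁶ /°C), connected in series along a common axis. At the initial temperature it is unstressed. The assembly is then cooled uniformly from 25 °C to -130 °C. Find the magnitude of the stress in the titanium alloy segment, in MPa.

σ ≈ 239 MPa (tensile)

If the supports were absent, the total length change would be Σ αᵢΔT Lᵢ = 12.7×10⁻⁶×155×875 + 9.4×10⁻⁶×155×900 + 17×10⁻⁶×155×160 = 3.455 mm.
The rigid supports impose zero overall length change; the single axial force P common to all segments must satisfy P Σ Lᵢ/(AᵢEᵢ) = δ_free.
The series flexibility is Σ Lᵢ/(AᵢEᵢ) = 875/(1775×203×10³) + 900/(2375×114×10³) + 160/(2400×200×10³) = 6.086×10⁻⁶ mm/N.
Hence P = δ_free / Σ(L/AE) = 3.455/6.086×10⁻⁶ = 567.8 kN (tensile).
σ_{titanium alloy} = P / A = 567800 / 2375 = 239.1 MPa.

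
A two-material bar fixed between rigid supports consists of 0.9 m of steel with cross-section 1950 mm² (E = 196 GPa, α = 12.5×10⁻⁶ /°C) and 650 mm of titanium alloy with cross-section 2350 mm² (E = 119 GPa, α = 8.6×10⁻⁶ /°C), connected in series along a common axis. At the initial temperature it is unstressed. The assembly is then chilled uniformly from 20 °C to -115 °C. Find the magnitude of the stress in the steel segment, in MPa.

If the supports were absent, the total length change would be Σ αᵢΔT Lᵢ = 12.5×10⁻⁶×135×900 + 8.6×10⁻⁶×135×650 = 2.273 mm.
The rigid supports impose zero overall length change; the single axial force P common to all segments must satisfy P Σ Lᵢ/(AᵢEᵢ) = δ_free.
Σ Lᵢ/(AᵢEᵢ) = 900/(1950×196×10³) + 650/(2350×119×10³) = 4.679×10⁻⁶ mm/N.
P = 2.273 / 4.679×10⁻⁶ = 485900 N = 485.9 kN, tensile.
σ_{steel} = P / A = 485900 / 1950 = 249.2 MPa.

σ ≈ 249 MPa (tensile)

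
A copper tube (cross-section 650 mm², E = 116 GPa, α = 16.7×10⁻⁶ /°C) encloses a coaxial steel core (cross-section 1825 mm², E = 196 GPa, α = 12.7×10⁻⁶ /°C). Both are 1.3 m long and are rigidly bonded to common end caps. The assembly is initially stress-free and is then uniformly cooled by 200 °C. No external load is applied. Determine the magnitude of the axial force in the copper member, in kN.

Both members must finish at the same length. With the larger α, the copper tends to over-contract; the plates restrain it, putting the copper in tension and the steel in compression. With no external load the two internal forces are equal and opposite, magnitude P.
Setting the final lengths equal and cancelling L: (α₁ − α₂)ΔT = P/(A₁E₁) + P/(A₂E₂).
|α₁ − α₂|·ΔT = 4×10⁻⁶ × 200 = 0.0008.
1/(A₁E₁) + 1/(A₂E₂) = 1/(650×116×10³) + 1/(1825×196×10³) = 1.606×10⁻⁸ N⁻¹.
P = 0.0008 / 1.606×10⁻⁸ = 49820 N = 49.82 kN.

P ≈ 49.8 kN (tensile in the copper)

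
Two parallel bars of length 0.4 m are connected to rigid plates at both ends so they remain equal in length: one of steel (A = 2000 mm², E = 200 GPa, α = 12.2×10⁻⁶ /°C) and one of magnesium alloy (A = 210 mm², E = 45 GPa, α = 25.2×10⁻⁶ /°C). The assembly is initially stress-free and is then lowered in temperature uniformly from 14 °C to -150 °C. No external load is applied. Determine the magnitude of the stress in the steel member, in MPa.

Both members must finish at the same length. With the larger α, the magnesium alloy tends to over-contract; the plates restrain it, putting the magnesium alloy in tension and the steel in compression. With no external load the two internal forces are equal and opposite, magnitude P.
Setting the final lengths equal and cancelling L: (α₁ − α₂)ΔT = P/(A₁E₁) + P/(A₂E₂).
|α₁ − α₂|·ΔT = 13×10⁻⁶ × 164 = 0.002132.
1/(A₁E₁) + 1/(A₂E₂) = 1/(2000×200×10³) + 1/(210×45×10³) = 1.083×10⁻⁷ N⁻¹.
P = 0.002132 / 1.083×10⁻⁷ = 19680 N = 19.68 kN.
σ_{steel} = P/A₁ = 19680/2000 = 9.841 MPa, compressive.

σ ≈ 9.84 MPa (compressive)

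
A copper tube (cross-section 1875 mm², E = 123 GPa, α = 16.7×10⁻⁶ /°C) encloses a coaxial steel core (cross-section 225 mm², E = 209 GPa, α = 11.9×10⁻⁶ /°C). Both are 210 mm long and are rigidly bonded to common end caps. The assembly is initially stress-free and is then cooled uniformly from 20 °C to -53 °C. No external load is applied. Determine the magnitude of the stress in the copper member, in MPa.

The copper has the larger α, so on cooling it would change length more than the steel if both were free. The rigid plates force a common final length, so the copper is put into tension and the steel into compression, with equal and opposite forces P (no external load).
Compatibility of the two members (thermal + elastic change equal): (α₁ − α₂)ΔT = P·[1/(A₁E₁) + 1/(A₂E₂)].
|α₁ − α₂|·ΔT = 4.8×10⁻⁶ × 73 = 0.0003504.
1/(A₁E₁) + 1/(A₂E₂) = 1/(1875×123×10³) + 1/(225×209×10³) = 2.56×10⁻⁸ N⁻¹.
So P = 0.0003504 / 2.56×10⁻⁸ = 13.69 kN.
σ_{copper} = P/A₁ = 13690/1875 = 7.3 MPa, tensile.

σ ≈ 7.3 MPa (tensile)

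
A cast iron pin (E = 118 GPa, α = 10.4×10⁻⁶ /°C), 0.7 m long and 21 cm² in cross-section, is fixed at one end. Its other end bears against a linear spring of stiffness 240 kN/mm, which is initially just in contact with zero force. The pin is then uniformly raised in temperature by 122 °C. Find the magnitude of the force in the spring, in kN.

P ≈ 127 kN

If the spring were absent the pin would lengthen by αΔT L = 10.4×10⁻⁶ × 122 × 700 = 0.8882 mm.
With a force P in the spring, the elastic change of the pin is PL/(AE) and that of the spring is P/k; compatibility requires their sum to equal δ_free.
So P = δ_free / [L/(AE) + 1/k] = 0.8882 / [ 700/(2100×118×10³) + 1/(240×10³) ].
P = 0.8882 / 6.992×10⁻⁶ = 127000 N.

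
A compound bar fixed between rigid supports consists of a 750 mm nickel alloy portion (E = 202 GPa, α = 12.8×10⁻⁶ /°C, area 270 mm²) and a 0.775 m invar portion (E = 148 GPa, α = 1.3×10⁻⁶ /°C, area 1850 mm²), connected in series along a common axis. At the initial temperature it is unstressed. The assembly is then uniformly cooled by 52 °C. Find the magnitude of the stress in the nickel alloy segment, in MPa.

With the walls removed the bar would change length by δ_free = Σ αᵢΔT Lᵢ = 12.8×10⁻⁶×52×750 + 1.3×10⁻⁶×52×775 = 0.5516 mm.
Since the ends are fixed, an axial force P builds up, equal in every segment, with P · Σ Lᵢ/(AᵢEᵢ) = δ_free.
Σ Lᵢ/(AᵢEᵢ) = 750/(270×202×10³) + 775/(1850×148×10³) = 1.658×10⁻⁵ mm/N.
Hence P = δ_free / Σ(L/AE) = 0.5516/1.658×10⁻⁵ = 33.26 kN (tensile).
σ_{nickel alloy} = P / A = 33260 / 270 = 123.2 MPa.

σ ≈ 123 MPa (tensile)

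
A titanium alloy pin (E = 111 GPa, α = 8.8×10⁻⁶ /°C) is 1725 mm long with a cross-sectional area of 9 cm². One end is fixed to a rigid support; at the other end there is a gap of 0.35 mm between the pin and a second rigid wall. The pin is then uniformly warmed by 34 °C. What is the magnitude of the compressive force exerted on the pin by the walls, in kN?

P ≈ 9.62 kN

Free thermal elongation = αΔT L = 8.8×10⁻⁶ × 34 × 1725 = 0.5161 mm.
After closing the 0.35 mm clearance, 0.5161 − 0.35 = 0.1661 mm of expansion remains to be suppressed by the wall.
So σ = E(δ_free − g)/L = 111×10³ × 0.1661/1725 = 10.69 MPa.
P = σA = 10.69 × 900 = 9.621 kN.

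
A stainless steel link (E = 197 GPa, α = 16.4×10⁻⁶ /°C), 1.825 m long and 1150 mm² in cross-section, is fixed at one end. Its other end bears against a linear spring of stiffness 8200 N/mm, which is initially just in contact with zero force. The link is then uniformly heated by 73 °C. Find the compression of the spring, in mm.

δ ≈ 2.05 mm

Free thermal expansion: δ_free = αΔT L = 16.4×10⁻⁶ × 73 × 1825 = 2.185 mm.
With a force P in the spring, the elastic change of the link is PL/(AE) and that of the spring is P/k; compatibility requires their sum to equal δ_free.
So P = δ_free / [L/(AE) + 1/k] = 2.185 / [ 1825/(1150×197×10³) + 1/(8200) ].
P = 2.185 / 0.00013 = 16810 N.
Spring compression = P/k = 16810/(8200) = 2.05 mm.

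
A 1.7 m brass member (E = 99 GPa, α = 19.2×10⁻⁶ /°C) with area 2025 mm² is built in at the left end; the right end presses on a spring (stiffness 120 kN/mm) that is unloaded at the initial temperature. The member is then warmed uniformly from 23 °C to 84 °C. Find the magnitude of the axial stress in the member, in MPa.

σ ≈ 58.5 MPa (compressive)

If the spring were absent the member would lengthen by αΔT L = 19.2×10⁻⁶ × 61 × 1700 = 1.991 mm.
With a force P in the spring, the elastic change of the member is PL/(AE) and that of the spring is P/k; compatibility requires their sum to equal δ_free.
So P = δ_free / [L/(AE) + 1/k] = 1.991 / [ 1700/(2025×99×10³) + 1/(120×10³) ].
P = 1.991 / 1.681×10⁻⁵ = 118400 N.
σ = P/A = 118400/2025 = 58.48 MPa.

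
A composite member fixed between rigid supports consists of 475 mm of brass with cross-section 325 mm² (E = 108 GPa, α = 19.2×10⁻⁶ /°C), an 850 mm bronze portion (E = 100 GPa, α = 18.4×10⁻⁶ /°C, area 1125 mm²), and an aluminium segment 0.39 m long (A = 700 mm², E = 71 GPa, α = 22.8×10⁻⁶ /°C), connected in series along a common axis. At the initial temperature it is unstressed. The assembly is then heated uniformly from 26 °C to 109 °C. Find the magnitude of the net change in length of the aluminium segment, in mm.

Free thermal expansion of the whole bar: Σ αᵢΔT Lᵢ = 19.2×10⁻⁶×83×475 + 18.4×10⁻⁶×83×850 + 22.8×10⁻⁶×83×390 = 2.793 mm.
The walls prevent any net length change, so an axial force P (same in every segment) develops. Compatibility: P · Σ Lᵢ/(AᵢEᵢ) = δ_free.
Σ Lᵢ/(AᵢEᵢ) = 475/(325×108×10³) + 850/(1125×100×10³) + 390/(700×71×10³) = 2.894×10⁻⁵ mm/N.
So P = 2.793 / 2.894×10⁻⁵ = 96.53 kN, compressive.
For the aluminium segment, free thermal change = 22.8×10⁻⁶×83×390 = 0.738 mm and elastic change from P = 96530×390/(700×71×10³) = 0.7575 mm; these oppose, so the net change is 0.0194 mm (segment shortens).

|ΔL| ≈ 0.0194 mm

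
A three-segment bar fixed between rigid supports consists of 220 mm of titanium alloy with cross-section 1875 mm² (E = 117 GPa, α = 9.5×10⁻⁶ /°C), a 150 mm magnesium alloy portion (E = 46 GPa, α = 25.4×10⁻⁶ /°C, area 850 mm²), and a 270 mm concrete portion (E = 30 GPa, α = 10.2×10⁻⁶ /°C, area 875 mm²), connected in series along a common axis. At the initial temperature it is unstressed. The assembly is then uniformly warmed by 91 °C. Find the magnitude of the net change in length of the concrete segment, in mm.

Free thermal expansion of the whole bar: Σ αᵢΔT Lᵢ = 9.5×10⁻⁶×91×220 + 25.4×10⁻⁶×91×150 + 10.2×10⁻⁶×91×270 = 0.7875 mm.
The rigid supports impose zero overall length change; the single axial force P common to all segments must satisfy P Σ Lᵢ/(AᵢEᵢ) = δ_free.
The series flexibility is Σ Lᵢ/(AᵢEᵢ) = 220/(1875×117×10³) + 150/(850×46×10³) + 270/(875×30×10³) = 1.512×10⁻⁵ mm/N.
So P = 0.7875 / 1.512×10⁻⁵ = 52.07 kN, compressive.
For the concrete segment, free thermal change = 10.2×10⁻⁶×91×270 = 0.2506 mm and elastic change from P = 52070×270/(875×30×10³) = 0.5356 mm; these oppose, so the net change is 0.285 mm (segment shortens).

|ΔL| ≈ 0.285 mm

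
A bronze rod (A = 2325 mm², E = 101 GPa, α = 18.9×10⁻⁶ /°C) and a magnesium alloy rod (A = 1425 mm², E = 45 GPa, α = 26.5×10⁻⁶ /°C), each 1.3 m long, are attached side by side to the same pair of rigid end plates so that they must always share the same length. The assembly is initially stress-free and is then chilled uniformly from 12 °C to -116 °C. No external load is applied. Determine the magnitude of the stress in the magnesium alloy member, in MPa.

Both members must finish at the same length. With the larger α, the magnesium alloy tends to over-contract; the plates restrain it, putting the magnesium alloy in tension and the bronze in compression. With no external load the two internal forces are equal and opposite, magnitude P.
Compatibility of the two members (thermal + elastic change equal): (α₁ − α₂)ΔT = P·[1/(A₁E₁) + 1/(A₂E₂)].
|α₁ − α₂|·ΔT = 7.6×10⁻⁶ × 128 = 0.0009728.
1/(A₁E₁) + 1/(A₂E₂) = 1/(2325×101×10³) + 1/(1425×45×10³) = 1.985×10⁻⁸ N⁻¹.
P = 0.0009728 / 1.985×10⁻⁸ = 49000 N = 49 kN.
σ_{magnesium alloy} = P/A₂ = 49000/1425 = 34.39 MPa, tensile.

σ ≈ 34.4 MPa (tensile)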